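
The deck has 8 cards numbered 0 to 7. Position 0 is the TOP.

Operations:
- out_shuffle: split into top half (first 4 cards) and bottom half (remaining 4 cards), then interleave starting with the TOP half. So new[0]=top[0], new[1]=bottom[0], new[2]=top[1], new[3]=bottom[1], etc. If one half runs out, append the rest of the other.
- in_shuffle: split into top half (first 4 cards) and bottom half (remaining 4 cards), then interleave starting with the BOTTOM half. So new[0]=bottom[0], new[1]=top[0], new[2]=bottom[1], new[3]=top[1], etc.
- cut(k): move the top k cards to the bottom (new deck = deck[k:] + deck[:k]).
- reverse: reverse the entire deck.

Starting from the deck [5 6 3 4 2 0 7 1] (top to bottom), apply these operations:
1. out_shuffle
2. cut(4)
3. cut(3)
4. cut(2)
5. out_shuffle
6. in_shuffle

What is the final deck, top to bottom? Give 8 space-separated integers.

After op 1 (out_shuffle): [5 2 6 0 3 7 4 1]
After op 2 (cut(4)): [3 7 4 1 5 2 6 0]
After op 3 (cut(3)): [1 5 2 6 0 3 7 4]
After op 4 (cut(2)): [2 6 0 3 7 4 1 5]
After op 5 (out_shuffle): [2 7 6 4 0 1 3 5]
After op 6 (in_shuffle): [0 2 1 7 3 6 5 4]

Answer: 0 2 1 7 3 6 5 4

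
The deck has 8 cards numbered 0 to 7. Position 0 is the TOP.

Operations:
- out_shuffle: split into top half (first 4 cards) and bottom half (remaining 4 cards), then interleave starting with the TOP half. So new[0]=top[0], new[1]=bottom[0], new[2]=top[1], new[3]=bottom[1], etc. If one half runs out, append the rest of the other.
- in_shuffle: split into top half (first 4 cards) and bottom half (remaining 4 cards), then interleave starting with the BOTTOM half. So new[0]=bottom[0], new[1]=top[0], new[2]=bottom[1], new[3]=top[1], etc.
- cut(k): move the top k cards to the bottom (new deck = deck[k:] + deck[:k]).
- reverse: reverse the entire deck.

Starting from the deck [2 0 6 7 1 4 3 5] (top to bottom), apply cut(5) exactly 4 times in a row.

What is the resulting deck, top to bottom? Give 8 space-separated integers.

After op 1 (cut(5)): [4 3 5 2 0 6 7 1]
After op 2 (cut(5)): [6 7 1 4 3 5 2 0]
After op 3 (cut(5)): [5 2 0 6 7 1 4 3]
After op 4 (cut(5)): [1 4 3 5 2 0 6 7]

Answer: 1 4 3 5 2 0 6 7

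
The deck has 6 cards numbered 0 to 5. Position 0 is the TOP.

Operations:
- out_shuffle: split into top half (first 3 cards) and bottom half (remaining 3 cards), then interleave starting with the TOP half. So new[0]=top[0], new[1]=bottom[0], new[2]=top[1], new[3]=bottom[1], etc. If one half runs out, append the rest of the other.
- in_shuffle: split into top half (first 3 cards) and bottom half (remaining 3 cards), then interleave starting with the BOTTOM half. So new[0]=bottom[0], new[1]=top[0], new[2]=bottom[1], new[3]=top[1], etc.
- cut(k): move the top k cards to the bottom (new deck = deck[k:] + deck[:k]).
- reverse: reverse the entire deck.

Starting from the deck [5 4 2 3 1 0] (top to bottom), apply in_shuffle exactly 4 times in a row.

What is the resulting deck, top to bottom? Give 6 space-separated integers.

Answer: 3 5 1 4 0 2

Derivation:
After op 1 (in_shuffle): [3 5 1 4 0 2]
After op 2 (in_shuffle): [4 3 0 5 2 1]
After op 3 (in_shuffle): [5 4 2 3 1 0]
After op 4 (in_shuffle): [3 5 1 4 0 2]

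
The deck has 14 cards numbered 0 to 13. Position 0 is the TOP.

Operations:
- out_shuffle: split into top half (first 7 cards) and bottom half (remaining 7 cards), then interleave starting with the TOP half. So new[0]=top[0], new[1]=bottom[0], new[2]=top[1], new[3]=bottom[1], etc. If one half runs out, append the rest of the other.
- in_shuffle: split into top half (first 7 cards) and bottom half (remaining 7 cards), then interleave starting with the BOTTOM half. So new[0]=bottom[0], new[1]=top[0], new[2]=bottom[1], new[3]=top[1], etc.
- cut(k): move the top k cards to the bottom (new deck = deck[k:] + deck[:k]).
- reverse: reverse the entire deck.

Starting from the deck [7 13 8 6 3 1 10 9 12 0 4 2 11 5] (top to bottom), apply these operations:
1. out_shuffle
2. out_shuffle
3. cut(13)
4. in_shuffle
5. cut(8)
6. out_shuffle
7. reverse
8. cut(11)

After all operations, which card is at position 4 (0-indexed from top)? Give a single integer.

Answer: 12

Derivation:
After op 1 (out_shuffle): [7 9 13 12 8 0 6 4 3 2 1 11 10 5]
After op 2 (out_shuffle): [7 4 9 3 13 2 12 1 8 11 0 10 6 5]
After op 3 (cut(13)): [5 7 4 9 3 13 2 12 1 8 11 0 10 6]
After op 4 (in_shuffle): [12 5 1 7 8 4 11 9 0 3 10 13 6 2]
After op 5 (cut(8)): [0 3 10 13 6 2 12 5 1 7 8 4 11 9]
After op 6 (out_shuffle): [0 5 3 1 10 7 13 8 6 4 2 11 12 9]
After op 7 (reverse): [9 12 11 2 4 6 8 13 7 10 1 3 5 0]
After op 8 (cut(11)): [3 5 0 9 12 11 2 4 6 8 13 7 10 1]
Position 4: card 12.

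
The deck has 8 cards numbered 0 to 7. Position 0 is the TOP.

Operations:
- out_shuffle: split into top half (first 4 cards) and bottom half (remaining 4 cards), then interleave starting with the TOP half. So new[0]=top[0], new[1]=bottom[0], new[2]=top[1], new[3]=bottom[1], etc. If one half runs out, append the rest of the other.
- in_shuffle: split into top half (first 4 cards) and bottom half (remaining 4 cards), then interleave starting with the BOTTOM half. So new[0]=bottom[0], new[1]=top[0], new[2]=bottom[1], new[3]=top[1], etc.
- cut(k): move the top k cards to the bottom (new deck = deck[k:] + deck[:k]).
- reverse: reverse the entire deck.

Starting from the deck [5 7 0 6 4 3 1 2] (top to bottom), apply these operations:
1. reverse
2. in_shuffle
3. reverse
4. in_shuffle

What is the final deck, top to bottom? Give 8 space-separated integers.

After op 1 (reverse): [2 1 3 4 6 0 7 5]
After op 2 (in_shuffle): [6 2 0 1 7 3 5 4]
After op 3 (reverse): [4 5 3 7 1 0 2 6]
After op 4 (in_shuffle): [1 4 0 5 2 3 6 7]

Answer: 1 4 0 5 2 3 6 7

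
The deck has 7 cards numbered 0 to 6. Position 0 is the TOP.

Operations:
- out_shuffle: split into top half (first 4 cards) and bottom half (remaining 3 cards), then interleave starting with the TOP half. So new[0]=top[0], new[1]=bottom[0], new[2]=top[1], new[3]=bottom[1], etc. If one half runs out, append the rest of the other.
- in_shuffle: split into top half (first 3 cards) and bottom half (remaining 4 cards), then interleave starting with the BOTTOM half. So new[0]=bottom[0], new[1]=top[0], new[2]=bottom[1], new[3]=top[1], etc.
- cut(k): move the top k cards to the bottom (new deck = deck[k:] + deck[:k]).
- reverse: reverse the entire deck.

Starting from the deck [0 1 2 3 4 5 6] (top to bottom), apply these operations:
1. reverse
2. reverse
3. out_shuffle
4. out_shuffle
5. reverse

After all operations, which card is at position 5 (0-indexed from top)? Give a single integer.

Answer: 2

Derivation:
After op 1 (reverse): [6 5 4 3 2 1 0]
After op 2 (reverse): [0 1 2 3 4 5 6]
After op 3 (out_shuffle): [0 4 1 5 2 6 3]
After op 4 (out_shuffle): [0 2 4 6 1 3 5]
After op 5 (reverse): [5 3 1 6 4 2 0]
Position 5: card 2.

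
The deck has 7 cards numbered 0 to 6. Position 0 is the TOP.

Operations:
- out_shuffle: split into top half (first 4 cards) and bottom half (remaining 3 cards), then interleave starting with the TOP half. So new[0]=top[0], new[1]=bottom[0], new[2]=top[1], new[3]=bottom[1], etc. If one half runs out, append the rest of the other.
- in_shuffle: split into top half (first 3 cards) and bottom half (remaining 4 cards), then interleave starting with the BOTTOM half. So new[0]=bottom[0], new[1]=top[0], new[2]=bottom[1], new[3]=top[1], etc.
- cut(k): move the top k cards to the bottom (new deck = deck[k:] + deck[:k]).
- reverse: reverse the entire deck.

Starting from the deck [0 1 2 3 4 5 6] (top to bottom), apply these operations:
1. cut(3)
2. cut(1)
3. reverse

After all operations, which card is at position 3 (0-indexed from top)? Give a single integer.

After op 1 (cut(3)): [3 4 5 6 0 1 2]
After op 2 (cut(1)): [4 5 6 0 1 2 3]
After op 3 (reverse): [3 2 1 0 6 5 4]
Position 3: card 0.

Answer: 0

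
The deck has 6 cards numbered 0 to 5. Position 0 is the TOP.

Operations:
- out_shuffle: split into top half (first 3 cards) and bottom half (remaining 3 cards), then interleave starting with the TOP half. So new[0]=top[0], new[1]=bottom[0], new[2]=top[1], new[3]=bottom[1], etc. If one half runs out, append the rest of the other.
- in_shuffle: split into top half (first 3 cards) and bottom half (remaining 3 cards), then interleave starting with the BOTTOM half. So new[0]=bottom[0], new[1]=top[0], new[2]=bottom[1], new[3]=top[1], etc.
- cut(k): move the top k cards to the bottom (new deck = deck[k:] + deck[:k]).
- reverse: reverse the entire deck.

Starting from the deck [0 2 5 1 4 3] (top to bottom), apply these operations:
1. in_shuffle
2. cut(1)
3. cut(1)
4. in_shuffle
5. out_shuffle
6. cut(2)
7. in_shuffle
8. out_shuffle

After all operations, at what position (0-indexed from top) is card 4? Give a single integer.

Answer: 2

Derivation:
After op 1 (in_shuffle): [1 0 4 2 3 5]
After op 2 (cut(1)): [0 4 2 3 5 1]
After op 3 (cut(1)): [4 2 3 5 1 0]
After op 4 (in_shuffle): [5 4 1 2 0 3]
After op 5 (out_shuffle): [5 2 4 0 1 3]
After op 6 (cut(2)): [4 0 1 3 5 2]
After op 7 (in_shuffle): [3 4 5 0 2 1]
After op 8 (out_shuffle): [3 0 4 2 5 1]
Card 4 is at position 2.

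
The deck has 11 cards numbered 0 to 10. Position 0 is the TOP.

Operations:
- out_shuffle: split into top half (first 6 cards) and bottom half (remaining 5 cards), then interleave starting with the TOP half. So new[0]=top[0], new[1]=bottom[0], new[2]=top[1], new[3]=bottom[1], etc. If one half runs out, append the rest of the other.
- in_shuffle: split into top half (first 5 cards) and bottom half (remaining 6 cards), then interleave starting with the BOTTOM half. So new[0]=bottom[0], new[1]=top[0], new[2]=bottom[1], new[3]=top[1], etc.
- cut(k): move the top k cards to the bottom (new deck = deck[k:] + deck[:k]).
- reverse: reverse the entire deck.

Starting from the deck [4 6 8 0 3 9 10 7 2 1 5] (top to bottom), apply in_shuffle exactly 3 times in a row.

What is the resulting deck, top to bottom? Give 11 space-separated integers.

After op 1 (in_shuffle): [9 4 10 6 7 8 2 0 1 3 5]
After op 2 (in_shuffle): [8 9 2 4 0 10 1 6 3 7 5]
After op 3 (in_shuffle): [10 8 1 9 6 2 3 4 7 0 5]

Answer: 10 8 1 9 6 2 3 4 7 0 5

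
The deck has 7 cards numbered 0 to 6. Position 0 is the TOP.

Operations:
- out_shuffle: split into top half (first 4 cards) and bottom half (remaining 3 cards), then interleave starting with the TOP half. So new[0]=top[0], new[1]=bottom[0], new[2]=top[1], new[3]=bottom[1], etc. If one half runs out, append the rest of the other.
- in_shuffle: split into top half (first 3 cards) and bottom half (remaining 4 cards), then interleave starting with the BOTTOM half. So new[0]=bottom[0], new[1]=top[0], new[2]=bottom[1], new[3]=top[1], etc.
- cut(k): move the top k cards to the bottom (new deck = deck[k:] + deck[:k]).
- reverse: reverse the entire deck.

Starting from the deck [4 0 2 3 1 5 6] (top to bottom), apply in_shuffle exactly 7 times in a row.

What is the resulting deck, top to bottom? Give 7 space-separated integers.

Answer: 3 4 1 0 5 2 6

Derivation:
After op 1 (in_shuffle): [3 4 1 0 5 2 6]
After op 2 (in_shuffle): [0 3 5 4 2 1 6]
After op 3 (in_shuffle): [4 0 2 3 1 5 6]
After op 4 (in_shuffle): [3 4 1 0 5 2 6]
After op 5 (in_shuffle): [0 3 5 4 2 1 6]
After op 6 (in_shuffle): [4 0 2 3 1 5 6]
After op 7 (in_shuffle): [3 4 1 0 5 2 6]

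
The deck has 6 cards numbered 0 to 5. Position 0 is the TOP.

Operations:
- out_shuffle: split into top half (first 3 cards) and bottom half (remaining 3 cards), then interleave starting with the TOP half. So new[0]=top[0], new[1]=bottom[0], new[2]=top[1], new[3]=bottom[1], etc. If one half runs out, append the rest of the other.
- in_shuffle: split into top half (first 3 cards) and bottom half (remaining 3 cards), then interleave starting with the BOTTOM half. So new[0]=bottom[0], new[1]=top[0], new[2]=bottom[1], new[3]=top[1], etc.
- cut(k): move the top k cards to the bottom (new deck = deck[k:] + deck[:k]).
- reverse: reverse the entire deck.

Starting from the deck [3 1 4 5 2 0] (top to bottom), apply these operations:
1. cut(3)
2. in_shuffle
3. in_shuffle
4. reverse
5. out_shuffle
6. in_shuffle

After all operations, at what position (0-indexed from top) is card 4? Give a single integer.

After op 1 (cut(3)): [5 2 0 3 1 4]
After op 2 (in_shuffle): [3 5 1 2 4 0]
After op 3 (in_shuffle): [2 3 4 5 0 1]
After op 4 (reverse): [1 0 5 4 3 2]
After op 5 (out_shuffle): [1 4 0 3 5 2]
After op 6 (in_shuffle): [3 1 5 4 2 0]
Card 4 is at position 3.

Answer: 3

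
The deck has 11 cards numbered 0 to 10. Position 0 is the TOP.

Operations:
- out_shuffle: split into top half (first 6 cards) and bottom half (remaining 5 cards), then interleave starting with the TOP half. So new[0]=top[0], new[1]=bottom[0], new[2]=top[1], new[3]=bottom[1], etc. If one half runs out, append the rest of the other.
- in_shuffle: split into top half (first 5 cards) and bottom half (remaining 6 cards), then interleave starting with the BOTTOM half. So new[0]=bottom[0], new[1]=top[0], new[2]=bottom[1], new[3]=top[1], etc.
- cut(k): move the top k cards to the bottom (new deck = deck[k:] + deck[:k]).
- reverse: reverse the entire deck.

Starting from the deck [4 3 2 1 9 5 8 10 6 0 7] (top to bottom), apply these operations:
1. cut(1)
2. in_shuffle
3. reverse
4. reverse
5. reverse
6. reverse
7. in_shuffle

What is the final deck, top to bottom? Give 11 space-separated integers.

Answer: 1 8 0 3 9 10 7 2 5 6 4

Derivation:
After op 1 (cut(1)): [3 2 1 9 5 8 10 6 0 7 4]
After op 2 (in_shuffle): [8 3 10 2 6 1 0 9 7 5 4]
After op 3 (reverse): [4 5 7 9 0 1 6 2 10 3 8]
After op 4 (reverse): [8 3 10 2 6 1 0 9 7 5 4]
After op 5 (reverse): [4 5 7 9 0 1 6 2 10 3 8]
After op 6 (reverse): [8 3 10 2 6 1 0 9 7 5 4]
After op 7 (in_shuffle): [1 8 0 3 9 10 7 2 5 6 4]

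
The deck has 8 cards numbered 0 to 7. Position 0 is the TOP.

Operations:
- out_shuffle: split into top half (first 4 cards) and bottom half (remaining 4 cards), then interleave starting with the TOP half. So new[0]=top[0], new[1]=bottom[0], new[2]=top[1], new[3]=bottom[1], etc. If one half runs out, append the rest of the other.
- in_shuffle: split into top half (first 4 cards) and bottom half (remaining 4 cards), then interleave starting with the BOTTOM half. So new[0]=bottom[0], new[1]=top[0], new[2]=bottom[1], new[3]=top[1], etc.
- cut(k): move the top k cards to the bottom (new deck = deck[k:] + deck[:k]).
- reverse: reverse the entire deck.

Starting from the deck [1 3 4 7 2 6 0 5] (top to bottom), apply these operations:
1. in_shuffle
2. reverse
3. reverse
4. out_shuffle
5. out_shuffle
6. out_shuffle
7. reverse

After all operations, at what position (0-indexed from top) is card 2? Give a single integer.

Answer: 7

Derivation:
After op 1 (in_shuffle): [2 1 6 3 0 4 5 7]
After op 2 (reverse): [7 5 4 0 3 6 1 2]
After op 3 (reverse): [2 1 6 3 0 4 5 7]
After op 4 (out_shuffle): [2 0 1 4 6 5 3 7]
After op 5 (out_shuffle): [2 6 0 5 1 3 4 7]
After op 6 (out_shuffle): [2 1 6 3 0 4 5 7]
After op 7 (reverse): [7 5 4 0 3 6 1 2]
Card 2 is at position 7.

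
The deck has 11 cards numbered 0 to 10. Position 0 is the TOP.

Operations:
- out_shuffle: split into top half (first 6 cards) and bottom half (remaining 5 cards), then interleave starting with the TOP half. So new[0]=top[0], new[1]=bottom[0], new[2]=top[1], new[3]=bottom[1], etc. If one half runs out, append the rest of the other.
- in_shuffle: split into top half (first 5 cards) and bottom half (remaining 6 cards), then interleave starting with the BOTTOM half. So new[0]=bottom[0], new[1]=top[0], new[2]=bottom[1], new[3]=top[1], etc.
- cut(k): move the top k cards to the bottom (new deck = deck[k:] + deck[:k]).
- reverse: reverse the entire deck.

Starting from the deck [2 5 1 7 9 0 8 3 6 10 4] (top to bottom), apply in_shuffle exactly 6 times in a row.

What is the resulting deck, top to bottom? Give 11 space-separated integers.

Answer: 9 10 7 6 1 3 5 8 2 0 4

Derivation:
After op 1 (in_shuffle): [0 2 8 5 3 1 6 7 10 9 4]
After op 2 (in_shuffle): [1 0 6 2 7 8 10 5 9 3 4]
After op 3 (in_shuffle): [8 1 10 0 5 6 9 2 3 7 4]
After op 4 (in_shuffle): [6 8 9 1 2 10 3 0 7 5 4]
After op 5 (in_shuffle): [10 6 3 8 0 9 7 1 5 2 4]
After op 6 (in_shuffle): [9 10 7 6 1 3 5 8 2 0 4]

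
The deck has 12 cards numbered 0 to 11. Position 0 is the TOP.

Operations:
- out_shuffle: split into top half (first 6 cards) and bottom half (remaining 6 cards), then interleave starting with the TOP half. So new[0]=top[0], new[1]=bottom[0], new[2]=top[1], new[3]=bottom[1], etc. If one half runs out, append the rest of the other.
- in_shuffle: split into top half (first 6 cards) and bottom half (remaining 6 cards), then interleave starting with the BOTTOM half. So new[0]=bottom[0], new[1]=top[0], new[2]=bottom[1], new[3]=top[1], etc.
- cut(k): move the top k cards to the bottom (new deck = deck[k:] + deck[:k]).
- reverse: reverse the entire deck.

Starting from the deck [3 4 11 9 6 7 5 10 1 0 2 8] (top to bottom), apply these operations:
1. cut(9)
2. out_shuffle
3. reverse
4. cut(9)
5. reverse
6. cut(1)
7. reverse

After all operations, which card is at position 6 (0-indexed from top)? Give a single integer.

After op 1 (cut(9)): [0 2 8 3 4 11 9 6 7 5 10 1]
After op 2 (out_shuffle): [0 9 2 6 8 7 3 5 4 10 11 1]
After op 3 (reverse): [1 11 10 4 5 3 7 8 6 2 9 0]
After op 4 (cut(9)): [2 9 0 1 11 10 4 5 3 7 8 6]
After op 5 (reverse): [6 8 7 3 5 4 10 11 1 0 9 2]
After op 6 (cut(1)): [8 7 3 5 4 10 11 1 0 9 2 6]
After op 7 (reverse): [6 2 9 0 1 11 10 4 5 3 7 8]
Position 6: card 10.

Answer: 10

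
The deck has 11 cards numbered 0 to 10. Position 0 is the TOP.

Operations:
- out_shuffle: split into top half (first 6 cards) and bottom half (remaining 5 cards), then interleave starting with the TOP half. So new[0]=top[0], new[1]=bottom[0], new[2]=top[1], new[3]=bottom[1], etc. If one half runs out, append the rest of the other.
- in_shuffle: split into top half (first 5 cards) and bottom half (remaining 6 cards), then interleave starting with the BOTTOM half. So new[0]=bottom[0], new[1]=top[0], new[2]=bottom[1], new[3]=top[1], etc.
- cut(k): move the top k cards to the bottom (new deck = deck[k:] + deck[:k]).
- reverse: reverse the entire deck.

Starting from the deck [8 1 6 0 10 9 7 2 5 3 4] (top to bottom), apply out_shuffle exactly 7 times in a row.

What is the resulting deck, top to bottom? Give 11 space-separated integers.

Answer: 8 5 9 6 4 2 10 1 3 7 0

Derivation:
After op 1 (out_shuffle): [8 7 1 2 6 5 0 3 10 4 9]
After op 2 (out_shuffle): [8 0 7 3 1 10 2 4 6 9 5]
After op 3 (out_shuffle): [8 2 0 4 7 6 3 9 1 5 10]
After op 4 (out_shuffle): [8 3 2 9 0 1 4 5 7 10 6]
After op 5 (out_shuffle): [8 4 3 5 2 7 9 10 0 6 1]
After op 6 (out_shuffle): [8 9 4 10 3 0 5 6 2 1 7]
After op 7 (out_shuffle): [8 5 9 6 4 2 10 1 3 7 0]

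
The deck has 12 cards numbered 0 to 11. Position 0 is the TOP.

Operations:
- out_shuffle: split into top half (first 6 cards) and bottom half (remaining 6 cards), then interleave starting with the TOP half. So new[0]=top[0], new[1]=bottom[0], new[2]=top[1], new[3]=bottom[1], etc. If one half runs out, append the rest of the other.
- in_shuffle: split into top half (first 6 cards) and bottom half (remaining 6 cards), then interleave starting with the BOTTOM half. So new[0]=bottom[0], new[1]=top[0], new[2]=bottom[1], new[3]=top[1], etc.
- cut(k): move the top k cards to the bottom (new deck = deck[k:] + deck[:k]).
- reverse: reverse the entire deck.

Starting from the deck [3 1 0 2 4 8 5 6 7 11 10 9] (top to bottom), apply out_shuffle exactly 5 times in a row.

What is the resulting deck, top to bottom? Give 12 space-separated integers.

After op 1 (out_shuffle): [3 5 1 6 0 7 2 11 4 10 8 9]
After op 2 (out_shuffle): [3 2 5 11 1 4 6 10 0 8 7 9]
After op 3 (out_shuffle): [3 6 2 10 5 0 11 8 1 7 4 9]
After op 4 (out_shuffle): [3 11 6 8 2 1 10 7 5 4 0 9]
After op 5 (out_shuffle): [3 10 11 7 6 5 8 4 2 0 1 9]

Answer: 3 10 11 7 6 5 8 4 2 0 1 9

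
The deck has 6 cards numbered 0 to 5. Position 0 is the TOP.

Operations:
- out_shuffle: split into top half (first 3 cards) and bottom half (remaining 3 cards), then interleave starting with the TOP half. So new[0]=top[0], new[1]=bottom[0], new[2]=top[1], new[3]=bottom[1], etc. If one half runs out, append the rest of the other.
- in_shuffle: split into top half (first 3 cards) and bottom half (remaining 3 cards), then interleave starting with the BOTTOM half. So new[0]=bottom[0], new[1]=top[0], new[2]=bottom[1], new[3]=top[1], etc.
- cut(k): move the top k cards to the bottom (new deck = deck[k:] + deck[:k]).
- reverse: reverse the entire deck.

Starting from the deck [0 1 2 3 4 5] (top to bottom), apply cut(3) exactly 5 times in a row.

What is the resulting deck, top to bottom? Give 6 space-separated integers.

Answer: 3 4 5 0 1 2

Derivation:
After op 1 (cut(3)): [3 4 5 0 1 2]
After op 2 (cut(3)): [0 1 2 3 4 5]
After op 3 (cut(3)): [3 4 5 0 1 2]
After op 4 (cut(3)): [0 1 2 3 4 5]
After op 5 (cut(3)): [3 4 5 0 1 2]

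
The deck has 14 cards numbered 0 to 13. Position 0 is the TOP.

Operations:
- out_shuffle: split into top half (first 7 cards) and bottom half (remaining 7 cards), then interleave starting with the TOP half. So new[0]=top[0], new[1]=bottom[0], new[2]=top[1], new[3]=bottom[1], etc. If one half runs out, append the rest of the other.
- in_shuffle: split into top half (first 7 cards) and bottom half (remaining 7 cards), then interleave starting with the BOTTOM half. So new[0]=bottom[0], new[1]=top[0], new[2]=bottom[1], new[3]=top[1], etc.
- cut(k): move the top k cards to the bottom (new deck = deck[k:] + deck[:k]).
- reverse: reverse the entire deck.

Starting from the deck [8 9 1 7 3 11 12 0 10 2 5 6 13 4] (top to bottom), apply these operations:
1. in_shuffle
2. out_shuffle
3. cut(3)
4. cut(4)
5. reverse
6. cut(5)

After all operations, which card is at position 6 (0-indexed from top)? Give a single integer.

After op 1 (in_shuffle): [0 8 10 9 2 1 5 7 6 3 13 11 4 12]
After op 2 (out_shuffle): [0 7 8 6 10 3 9 13 2 11 1 4 5 12]
After op 3 (cut(3)): [6 10 3 9 13 2 11 1 4 5 12 0 7 8]
After op 4 (cut(4)): [13 2 11 1 4 5 12 0 7 8 6 10 3 9]
After op 5 (reverse): [9 3 10 6 8 7 0 12 5 4 1 11 2 13]
After op 6 (cut(5)): [7 0 12 5 4 1 11 2 13 9 3 10 6 8]
Position 6: card 11.

Answer: 11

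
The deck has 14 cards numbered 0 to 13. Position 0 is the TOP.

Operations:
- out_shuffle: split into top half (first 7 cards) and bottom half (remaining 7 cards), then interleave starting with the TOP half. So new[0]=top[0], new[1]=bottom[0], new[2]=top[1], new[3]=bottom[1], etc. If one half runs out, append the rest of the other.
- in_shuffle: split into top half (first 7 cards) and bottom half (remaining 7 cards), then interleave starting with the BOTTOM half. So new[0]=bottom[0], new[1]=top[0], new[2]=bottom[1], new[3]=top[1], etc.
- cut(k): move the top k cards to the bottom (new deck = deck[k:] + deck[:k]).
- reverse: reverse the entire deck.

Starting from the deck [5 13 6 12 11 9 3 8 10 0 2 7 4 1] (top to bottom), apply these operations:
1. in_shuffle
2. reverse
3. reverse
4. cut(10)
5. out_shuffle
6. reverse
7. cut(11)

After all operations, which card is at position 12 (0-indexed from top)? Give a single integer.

Answer: 1

Derivation:
After op 1 (in_shuffle): [8 5 10 13 0 6 2 12 7 11 4 9 1 3]
After op 2 (reverse): [3 1 9 4 11 7 12 2 6 0 13 10 5 8]
After op 3 (reverse): [8 5 10 13 0 6 2 12 7 11 4 9 1 3]
After op 4 (cut(10)): [4 9 1 3 8 5 10 13 0 6 2 12 7 11]
After op 5 (out_shuffle): [4 13 9 0 1 6 3 2 8 12 5 7 10 11]
After op 6 (reverse): [11 10 7 5 12 8 2 3 6 1 0 9 13 4]
After op 7 (cut(11)): [9 13 4 11 10 7 5 12 8 2 3 6 1 0]
Position 12: card 1.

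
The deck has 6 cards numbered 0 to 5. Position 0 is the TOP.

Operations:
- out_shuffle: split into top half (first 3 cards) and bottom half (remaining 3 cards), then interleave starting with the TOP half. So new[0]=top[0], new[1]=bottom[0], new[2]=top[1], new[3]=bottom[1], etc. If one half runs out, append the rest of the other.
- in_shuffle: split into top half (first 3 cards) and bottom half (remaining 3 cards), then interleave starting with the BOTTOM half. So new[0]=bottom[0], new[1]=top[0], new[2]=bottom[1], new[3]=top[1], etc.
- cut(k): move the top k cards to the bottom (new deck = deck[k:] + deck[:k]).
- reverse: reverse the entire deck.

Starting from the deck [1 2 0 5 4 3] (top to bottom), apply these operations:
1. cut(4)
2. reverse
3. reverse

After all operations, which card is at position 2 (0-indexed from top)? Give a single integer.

Answer: 1

Derivation:
After op 1 (cut(4)): [4 3 1 2 0 5]
After op 2 (reverse): [5 0 2 1 3 4]
After op 3 (reverse): [4 3 1 2 0 5]
Position 2: card 1.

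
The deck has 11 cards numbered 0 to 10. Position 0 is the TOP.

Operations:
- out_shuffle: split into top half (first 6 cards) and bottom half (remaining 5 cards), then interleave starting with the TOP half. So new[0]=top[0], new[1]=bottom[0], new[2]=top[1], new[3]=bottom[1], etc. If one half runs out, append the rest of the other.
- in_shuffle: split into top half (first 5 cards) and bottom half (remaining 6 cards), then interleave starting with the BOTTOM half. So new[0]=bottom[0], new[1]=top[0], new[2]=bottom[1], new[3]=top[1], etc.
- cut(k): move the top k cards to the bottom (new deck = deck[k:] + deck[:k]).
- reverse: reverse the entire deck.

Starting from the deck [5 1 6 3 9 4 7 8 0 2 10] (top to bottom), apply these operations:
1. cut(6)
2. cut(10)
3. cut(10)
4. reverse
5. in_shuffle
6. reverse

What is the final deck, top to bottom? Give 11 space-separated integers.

After op 1 (cut(6)): [7 8 0 2 10 5 1 6 3 9 4]
After op 2 (cut(10)): [4 7 8 0 2 10 5 1 6 3 9]
After op 3 (cut(10)): [9 4 7 8 0 2 10 5 1 6 3]
After op 4 (reverse): [3 6 1 5 10 2 0 8 7 4 9]
After op 5 (in_shuffle): [2 3 0 6 8 1 7 5 4 10 9]
After op 6 (reverse): [9 10 4 5 7 1 8 6 0 3 2]

Answer: 9 10 4 5 7 1 8 6 0 3 2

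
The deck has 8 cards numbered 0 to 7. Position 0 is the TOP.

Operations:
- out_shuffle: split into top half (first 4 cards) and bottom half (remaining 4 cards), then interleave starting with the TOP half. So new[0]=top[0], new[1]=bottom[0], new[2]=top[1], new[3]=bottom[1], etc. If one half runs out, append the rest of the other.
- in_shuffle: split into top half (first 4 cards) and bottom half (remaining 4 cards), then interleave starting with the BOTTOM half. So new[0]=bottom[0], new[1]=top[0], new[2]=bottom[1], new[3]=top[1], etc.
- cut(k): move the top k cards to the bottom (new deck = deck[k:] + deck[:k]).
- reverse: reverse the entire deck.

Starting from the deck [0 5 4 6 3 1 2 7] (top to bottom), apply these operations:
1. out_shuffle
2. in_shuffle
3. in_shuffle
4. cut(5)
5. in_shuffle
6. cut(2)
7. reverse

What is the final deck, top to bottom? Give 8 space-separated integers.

After op 1 (out_shuffle): [0 3 5 1 4 2 6 7]
After op 2 (in_shuffle): [4 0 2 3 6 5 7 1]
After op 3 (in_shuffle): [6 4 5 0 7 2 1 3]
After op 4 (cut(5)): [2 1 3 6 4 5 0 7]
After op 5 (in_shuffle): [4 2 5 1 0 3 7 6]
After op 6 (cut(2)): [5 1 0 3 7 6 4 2]
After op 7 (reverse): [2 4 6 7 3 0 1 5]

Answer: 2 4 6 7 3 0 1 5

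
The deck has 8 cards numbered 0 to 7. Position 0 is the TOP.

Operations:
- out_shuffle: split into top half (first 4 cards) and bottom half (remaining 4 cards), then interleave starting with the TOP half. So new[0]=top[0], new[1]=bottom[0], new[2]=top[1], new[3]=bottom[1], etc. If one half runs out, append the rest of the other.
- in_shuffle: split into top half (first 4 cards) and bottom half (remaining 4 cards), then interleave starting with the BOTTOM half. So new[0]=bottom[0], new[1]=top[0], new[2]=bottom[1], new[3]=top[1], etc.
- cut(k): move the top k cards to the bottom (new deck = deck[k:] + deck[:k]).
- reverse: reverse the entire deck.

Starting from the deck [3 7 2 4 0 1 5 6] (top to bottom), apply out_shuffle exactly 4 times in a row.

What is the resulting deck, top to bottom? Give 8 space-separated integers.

After op 1 (out_shuffle): [3 0 7 1 2 5 4 6]
After op 2 (out_shuffle): [3 2 0 5 7 4 1 6]
After op 3 (out_shuffle): [3 7 2 4 0 1 5 6]
After op 4 (out_shuffle): [3 0 7 1 2 5 4 6]

Answer: 3 0 7 1 2 5 4 6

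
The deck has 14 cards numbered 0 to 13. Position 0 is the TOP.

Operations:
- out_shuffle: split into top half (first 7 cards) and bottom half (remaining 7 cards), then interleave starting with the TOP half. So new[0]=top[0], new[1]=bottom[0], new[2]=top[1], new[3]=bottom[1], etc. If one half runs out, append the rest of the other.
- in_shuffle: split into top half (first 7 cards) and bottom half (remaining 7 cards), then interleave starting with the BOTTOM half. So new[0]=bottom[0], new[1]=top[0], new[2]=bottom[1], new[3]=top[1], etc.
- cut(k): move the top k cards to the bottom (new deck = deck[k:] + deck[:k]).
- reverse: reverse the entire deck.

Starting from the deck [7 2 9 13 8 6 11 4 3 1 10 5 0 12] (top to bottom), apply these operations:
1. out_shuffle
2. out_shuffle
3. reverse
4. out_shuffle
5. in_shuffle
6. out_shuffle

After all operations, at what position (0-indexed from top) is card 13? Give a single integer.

After op 1 (out_shuffle): [7 4 2 3 9 1 13 10 8 5 6 0 11 12]
After op 2 (out_shuffle): [7 10 4 8 2 5 3 6 9 0 1 11 13 12]
After op 3 (reverse): [12 13 11 1 0 9 6 3 5 2 8 4 10 7]
After op 4 (out_shuffle): [12 3 13 5 11 2 1 8 0 4 9 10 6 7]
After op 5 (in_shuffle): [8 12 0 3 4 13 9 5 10 11 6 2 7 1]
After op 6 (out_shuffle): [8 5 12 10 0 11 3 6 4 2 13 7 9 1]
Card 13 is at position 10.

Answer: 10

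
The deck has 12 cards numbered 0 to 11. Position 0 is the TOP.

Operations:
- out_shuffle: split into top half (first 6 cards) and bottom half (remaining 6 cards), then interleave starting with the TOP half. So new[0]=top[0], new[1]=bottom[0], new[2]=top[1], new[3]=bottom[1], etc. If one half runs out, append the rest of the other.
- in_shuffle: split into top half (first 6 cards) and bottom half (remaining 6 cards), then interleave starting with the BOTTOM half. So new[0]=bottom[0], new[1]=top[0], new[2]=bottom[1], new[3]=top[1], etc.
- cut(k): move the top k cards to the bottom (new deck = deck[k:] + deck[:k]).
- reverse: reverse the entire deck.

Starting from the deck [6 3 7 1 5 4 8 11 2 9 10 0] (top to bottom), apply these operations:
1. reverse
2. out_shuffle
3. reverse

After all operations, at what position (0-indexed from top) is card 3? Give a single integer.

After op 1 (reverse): [0 10 9 2 11 8 4 5 1 7 3 6]
After op 2 (out_shuffle): [0 4 10 5 9 1 2 7 11 3 8 6]
After op 3 (reverse): [6 8 3 11 7 2 1 9 5 10 4 0]
Card 3 is at position 2.

Answer: 2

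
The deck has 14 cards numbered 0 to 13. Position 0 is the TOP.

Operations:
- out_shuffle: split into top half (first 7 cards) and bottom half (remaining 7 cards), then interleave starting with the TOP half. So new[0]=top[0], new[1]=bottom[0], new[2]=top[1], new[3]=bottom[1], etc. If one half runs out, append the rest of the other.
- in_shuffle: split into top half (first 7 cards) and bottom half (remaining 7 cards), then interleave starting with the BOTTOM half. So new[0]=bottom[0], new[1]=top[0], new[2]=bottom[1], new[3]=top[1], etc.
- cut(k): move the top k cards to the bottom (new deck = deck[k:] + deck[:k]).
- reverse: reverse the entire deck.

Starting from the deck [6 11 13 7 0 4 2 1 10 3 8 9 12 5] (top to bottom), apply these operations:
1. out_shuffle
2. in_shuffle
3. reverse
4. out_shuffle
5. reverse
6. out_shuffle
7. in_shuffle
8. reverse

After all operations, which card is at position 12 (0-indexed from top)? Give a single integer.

After op 1 (out_shuffle): [6 1 11 10 13 3 7 8 0 9 4 12 2 5]
After op 2 (in_shuffle): [8 6 0 1 9 11 4 10 12 13 2 3 5 7]
After op 3 (reverse): [7 5 3 2 13 12 10 4 11 9 1 0 6 8]
After op 4 (out_shuffle): [7 4 5 11 3 9 2 1 13 0 12 6 10 8]
After op 5 (reverse): [8 10 6 12 0 13 1 2 9 3 11 5 4 7]
After op 6 (out_shuffle): [8 2 10 9 6 3 12 11 0 5 13 4 1 7]
After op 7 (in_shuffle): [11 8 0 2 5 10 13 9 4 6 1 3 7 12]
After op 8 (reverse): [12 7 3 1 6 4 9 13 10 5 2 0 8 11]
Position 12: card 8.

Answer: 8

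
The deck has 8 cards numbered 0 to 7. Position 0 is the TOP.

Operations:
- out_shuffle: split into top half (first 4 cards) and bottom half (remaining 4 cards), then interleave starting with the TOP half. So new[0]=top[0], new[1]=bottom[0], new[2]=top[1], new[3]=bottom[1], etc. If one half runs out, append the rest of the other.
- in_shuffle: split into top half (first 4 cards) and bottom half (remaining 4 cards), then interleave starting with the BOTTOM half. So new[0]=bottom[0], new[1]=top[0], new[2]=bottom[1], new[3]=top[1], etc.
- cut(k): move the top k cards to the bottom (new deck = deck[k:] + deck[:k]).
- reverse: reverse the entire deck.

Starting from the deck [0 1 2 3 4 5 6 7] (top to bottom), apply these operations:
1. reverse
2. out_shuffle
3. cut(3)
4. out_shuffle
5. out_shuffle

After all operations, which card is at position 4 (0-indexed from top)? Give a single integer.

Answer: 5

Derivation:
After op 1 (reverse): [7 6 5 4 3 2 1 0]
After op 2 (out_shuffle): [7 3 6 2 5 1 4 0]
After op 3 (cut(3)): [2 5 1 4 0 7 3 6]
After op 4 (out_shuffle): [2 0 5 7 1 3 4 6]
After op 5 (out_shuffle): [2 1 0 3 5 4 7 6]
Position 4: card 5.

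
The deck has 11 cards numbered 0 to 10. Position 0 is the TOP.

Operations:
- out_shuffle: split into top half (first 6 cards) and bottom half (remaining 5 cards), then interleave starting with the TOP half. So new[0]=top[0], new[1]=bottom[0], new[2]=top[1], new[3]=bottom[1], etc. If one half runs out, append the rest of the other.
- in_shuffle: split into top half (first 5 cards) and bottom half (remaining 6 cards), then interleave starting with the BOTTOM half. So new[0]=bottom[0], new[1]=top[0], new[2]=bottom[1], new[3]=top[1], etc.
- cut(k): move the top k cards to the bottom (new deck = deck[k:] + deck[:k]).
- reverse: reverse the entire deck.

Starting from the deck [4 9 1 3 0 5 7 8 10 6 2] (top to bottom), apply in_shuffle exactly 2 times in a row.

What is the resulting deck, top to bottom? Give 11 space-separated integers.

Answer: 1 5 10 4 3 7 6 9 0 8 2

Derivation:
After op 1 (in_shuffle): [5 4 7 9 8 1 10 3 6 0 2]
After op 2 (in_shuffle): [1 5 10 4 3 7 6 9 0 8 2]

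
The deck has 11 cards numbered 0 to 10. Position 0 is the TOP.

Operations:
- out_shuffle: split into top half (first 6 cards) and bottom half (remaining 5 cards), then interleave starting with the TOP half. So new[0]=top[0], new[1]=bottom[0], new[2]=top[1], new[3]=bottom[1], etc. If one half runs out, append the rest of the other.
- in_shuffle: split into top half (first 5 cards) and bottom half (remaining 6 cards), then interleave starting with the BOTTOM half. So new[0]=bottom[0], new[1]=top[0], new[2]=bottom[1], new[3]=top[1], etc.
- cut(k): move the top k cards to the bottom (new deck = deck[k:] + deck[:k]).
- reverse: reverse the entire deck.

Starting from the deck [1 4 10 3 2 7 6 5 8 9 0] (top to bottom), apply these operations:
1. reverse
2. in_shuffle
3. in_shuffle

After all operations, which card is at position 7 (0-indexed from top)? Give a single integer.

Answer: 9

Derivation:
After op 1 (reverse): [0 9 8 5 6 7 2 3 10 4 1]
After op 2 (in_shuffle): [7 0 2 9 3 8 10 5 4 6 1]
After op 3 (in_shuffle): [8 7 10 0 5 2 4 9 6 3 1]
Position 7: card 9.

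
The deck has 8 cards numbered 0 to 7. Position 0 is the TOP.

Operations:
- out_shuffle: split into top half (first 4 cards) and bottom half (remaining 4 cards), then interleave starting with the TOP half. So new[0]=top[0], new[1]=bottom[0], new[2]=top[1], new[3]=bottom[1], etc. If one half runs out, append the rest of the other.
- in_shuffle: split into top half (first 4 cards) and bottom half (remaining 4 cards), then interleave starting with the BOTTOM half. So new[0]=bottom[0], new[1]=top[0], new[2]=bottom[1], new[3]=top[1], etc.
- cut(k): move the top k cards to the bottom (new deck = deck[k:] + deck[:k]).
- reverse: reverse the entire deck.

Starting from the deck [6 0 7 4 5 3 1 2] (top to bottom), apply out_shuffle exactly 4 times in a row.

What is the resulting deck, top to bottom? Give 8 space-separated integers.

Answer: 6 5 0 3 7 1 4 2

Derivation:
After op 1 (out_shuffle): [6 5 0 3 7 1 4 2]
After op 2 (out_shuffle): [6 7 5 1 0 4 3 2]
After op 3 (out_shuffle): [6 0 7 4 5 3 1 2]
After op 4 (out_shuffle): [6 5 0 3 7 1 4 2]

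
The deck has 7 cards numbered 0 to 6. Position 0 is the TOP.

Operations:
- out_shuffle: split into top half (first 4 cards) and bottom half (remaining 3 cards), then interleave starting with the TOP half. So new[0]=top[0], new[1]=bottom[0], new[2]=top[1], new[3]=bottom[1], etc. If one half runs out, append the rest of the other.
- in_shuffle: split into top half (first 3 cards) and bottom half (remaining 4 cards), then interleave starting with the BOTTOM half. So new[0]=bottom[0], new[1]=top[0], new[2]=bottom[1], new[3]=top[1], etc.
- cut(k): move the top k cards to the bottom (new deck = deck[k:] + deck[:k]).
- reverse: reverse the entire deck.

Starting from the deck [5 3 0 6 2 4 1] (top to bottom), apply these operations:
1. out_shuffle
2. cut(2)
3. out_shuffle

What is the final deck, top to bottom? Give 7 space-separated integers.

After op 1 (out_shuffle): [5 2 3 4 0 1 6]
After op 2 (cut(2)): [3 4 0 1 6 5 2]
After op 3 (out_shuffle): [3 6 4 5 0 2 1]

Answer: 3 6 4 5 0 2 1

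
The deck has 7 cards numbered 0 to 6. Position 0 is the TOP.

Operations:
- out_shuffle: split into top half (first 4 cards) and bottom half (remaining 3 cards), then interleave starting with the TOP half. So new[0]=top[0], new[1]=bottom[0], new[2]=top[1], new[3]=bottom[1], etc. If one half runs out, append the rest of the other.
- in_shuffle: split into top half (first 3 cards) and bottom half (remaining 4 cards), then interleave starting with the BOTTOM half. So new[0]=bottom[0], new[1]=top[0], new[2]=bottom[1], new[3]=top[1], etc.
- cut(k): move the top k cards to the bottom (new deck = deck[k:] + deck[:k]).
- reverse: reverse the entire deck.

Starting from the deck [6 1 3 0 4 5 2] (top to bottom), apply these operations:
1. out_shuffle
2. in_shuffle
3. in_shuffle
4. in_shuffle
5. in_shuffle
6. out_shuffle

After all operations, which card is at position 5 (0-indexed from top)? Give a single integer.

Answer: 0

Derivation:
After op 1 (out_shuffle): [6 4 1 5 3 2 0]
After op 2 (in_shuffle): [5 6 3 4 2 1 0]
After op 3 (in_shuffle): [4 5 2 6 1 3 0]
After op 4 (in_shuffle): [6 4 1 5 3 2 0]
After op 5 (in_shuffle): [5 6 3 4 2 1 0]
After op 6 (out_shuffle): [5 2 6 1 3 0 4]
Position 5: card 0.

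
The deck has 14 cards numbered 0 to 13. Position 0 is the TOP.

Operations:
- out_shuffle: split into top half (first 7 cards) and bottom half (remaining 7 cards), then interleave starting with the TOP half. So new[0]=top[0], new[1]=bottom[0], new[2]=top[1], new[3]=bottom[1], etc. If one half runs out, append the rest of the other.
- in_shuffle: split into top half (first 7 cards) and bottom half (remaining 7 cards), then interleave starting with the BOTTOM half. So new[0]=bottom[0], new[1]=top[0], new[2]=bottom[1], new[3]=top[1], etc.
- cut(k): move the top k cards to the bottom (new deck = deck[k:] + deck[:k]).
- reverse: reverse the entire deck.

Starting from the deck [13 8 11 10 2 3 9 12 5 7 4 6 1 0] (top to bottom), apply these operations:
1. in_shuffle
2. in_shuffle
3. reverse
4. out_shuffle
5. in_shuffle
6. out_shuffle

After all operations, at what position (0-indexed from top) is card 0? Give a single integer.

Answer: 13

Derivation:
After op 1 (in_shuffle): [12 13 5 8 7 11 4 10 6 2 1 3 0 9]
After op 2 (in_shuffle): [10 12 6 13 2 5 1 8 3 7 0 11 9 4]
After op 3 (reverse): [4 9 11 0 7 3 8 1 5 2 13 6 12 10]
After op 4 (out_shuffle): [4 1 9 5 11 2 0 13 7 6 3 12 8 10]
After op 5 (in_shuffle): [13 4 7 1 6 9 3 5 12 11 8 2 10 0]
After op 6 (out_shuffle): [13 5 4 12 7 11 1 8 6 2 9 10 3 0]
Card 0 is at position 13.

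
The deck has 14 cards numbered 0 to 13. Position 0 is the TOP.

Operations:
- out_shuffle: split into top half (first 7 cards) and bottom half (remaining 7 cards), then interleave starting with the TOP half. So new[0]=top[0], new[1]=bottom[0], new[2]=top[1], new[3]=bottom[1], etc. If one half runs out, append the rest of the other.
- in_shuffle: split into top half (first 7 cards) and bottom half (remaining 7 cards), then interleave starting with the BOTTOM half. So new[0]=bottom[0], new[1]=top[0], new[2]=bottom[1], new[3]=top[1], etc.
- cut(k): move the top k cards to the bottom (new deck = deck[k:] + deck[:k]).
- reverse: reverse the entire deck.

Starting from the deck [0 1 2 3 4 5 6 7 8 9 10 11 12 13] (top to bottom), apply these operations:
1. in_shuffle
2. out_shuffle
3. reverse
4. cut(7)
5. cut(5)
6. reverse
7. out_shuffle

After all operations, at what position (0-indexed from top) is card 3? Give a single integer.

Answer: 13

Derivation:
After op 1 (in_shuffle): [7 0 8 1 9 2 10 3 11 4 12 5 13 6]
After op 2 (out_shuffle): [7 3 0 11 8 4 1 12 9 5 2 13 10 6]
After op 3 (reverse): [6 10 13 2 5 9 12 1 4 8 11 0 3 7]
After op 4 (cut(7)): [1 4 8 11 0 3 7 6 10 13 2 5 9 12]
After op 5 (cut(5)): [3 7 6 10 13 2 5 9 12 1 4 8 11 0]
After op 6 (reverse): [0 11 8 4 1 12 9 5 2 13 10 6 7 3]
After op 7 (out_shuffle): [0 5 11 2 8 13 4 10 1 6 12 7 9 3]
Card 3 is at position 13.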